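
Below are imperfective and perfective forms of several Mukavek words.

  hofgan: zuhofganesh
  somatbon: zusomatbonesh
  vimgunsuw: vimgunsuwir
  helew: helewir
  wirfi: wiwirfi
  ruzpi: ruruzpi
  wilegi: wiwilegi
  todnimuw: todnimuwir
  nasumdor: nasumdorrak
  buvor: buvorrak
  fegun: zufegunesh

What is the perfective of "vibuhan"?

zuvibuhanesh

"vibuhan" ends in -n. The stems ending in -n (fegun → zufegunesh, somatbon → zusomatbonesh, hofgan → zuhofganesh) add zu- … -esh around the stem.
So vibuhan → zuvibuhanesh.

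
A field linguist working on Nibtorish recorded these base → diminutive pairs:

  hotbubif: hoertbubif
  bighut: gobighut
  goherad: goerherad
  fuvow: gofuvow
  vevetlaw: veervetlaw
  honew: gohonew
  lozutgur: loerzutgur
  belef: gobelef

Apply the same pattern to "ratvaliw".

"ratvaliw" has 3 vowels. The stems with 3 vowels (vevetlaw → veervetlaw, hotbubif → hoertbubif, lozutgur → loerzutgur) insert -er- after the first vowel.
The other pattern: stems with 2 vowels add the prefix go-.
So ratvaliw → raertvaliw.

raertvaliw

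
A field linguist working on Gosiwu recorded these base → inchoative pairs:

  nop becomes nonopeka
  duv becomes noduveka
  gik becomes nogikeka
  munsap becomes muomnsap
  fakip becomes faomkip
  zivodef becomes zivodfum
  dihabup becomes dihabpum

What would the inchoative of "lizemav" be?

lizemvum

"lizemav" has 3 vowels. The stems with 3 vowels (zivodef → zivodfum, dihabup → dihabpum) delete the last vowel and add -um.
The other patterns: stems with 1 vowel add no- … -eka around the stem; stems with 2 vowels insert -om- after the first vowel.
So lizemav → lizemvum.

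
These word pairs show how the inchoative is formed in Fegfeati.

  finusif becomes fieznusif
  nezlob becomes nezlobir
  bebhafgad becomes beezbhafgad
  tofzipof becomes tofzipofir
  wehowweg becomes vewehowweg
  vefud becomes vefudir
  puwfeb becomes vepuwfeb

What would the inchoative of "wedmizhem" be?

puwfeb and nezlob both end in -b yet inflect differently (vepuwfeb, nezlobir), so the final letter is not what conditions the rule; the last vowel is.
"wedmizhem" has last vowel 'e'. The stems whose last vowel is 'e' (puwfeb → vepuwfeb, wehowweg → vewehowweg) add the prefix ve-.
The other patterns: stems whose last vowel is 'a' or 'i' insert -ez- after the first vowel; stems whose last vowel is 'o' or 'u' add -ir.
So wedmizhem → vewedmizhem.

vewedmizhem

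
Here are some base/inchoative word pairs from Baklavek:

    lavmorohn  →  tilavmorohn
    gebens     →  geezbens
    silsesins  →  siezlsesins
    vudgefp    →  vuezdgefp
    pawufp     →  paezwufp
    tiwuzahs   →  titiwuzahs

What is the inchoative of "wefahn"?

tiwefahn

tiwuzahs and gebens both end in -s yet inflect differently (titiwuzahs, geezbens), so the final letter is not what conditions the rule; the second-to-last letter is.
"wefahn" has second-to-last letter 'h'. The stems whose second-to-last letter is 'h' (lavmorohn → tilavmorohn, tiwuzahs → titiwuzahs) add the prefix ti-.
The other pattern: stems whose second-to-last letter is 'f' or 'n' insert -ez- after the first vowel.
So wefahn → tiwefahn.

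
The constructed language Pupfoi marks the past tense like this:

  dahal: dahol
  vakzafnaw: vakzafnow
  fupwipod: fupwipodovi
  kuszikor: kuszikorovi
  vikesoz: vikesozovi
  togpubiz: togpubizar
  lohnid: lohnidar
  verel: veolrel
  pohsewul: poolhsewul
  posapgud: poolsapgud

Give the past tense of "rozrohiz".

rozrohizar

vikesoz and togpubiz both end in -z yet inflect differently (vikesozovi, togpubizar), so the final letter is not what conditions the rule; the last vowel is.
"rozrohiz" has last vowel 'i'. The stems whose last vowel is 'i' (togpubiz → togpubizar, lohnid → lohnidar) add -ar.
The other patterns: stems whose last vowel is 'a' change the last vowel to 'o'; stems whose last vowel is 'o' add -ovi; stems whose last vowel is 'e' or 'u' insert -ol- after the first vowel.
So rozrohiz → rozrohizar.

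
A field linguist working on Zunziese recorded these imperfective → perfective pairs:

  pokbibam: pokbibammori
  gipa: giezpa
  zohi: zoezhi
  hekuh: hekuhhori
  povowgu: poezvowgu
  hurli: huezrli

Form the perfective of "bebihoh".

bebihohhori

povowgu and hekuh both have last vowel 'u' yet inflect differently (poezvowgu, hekuhhori), so the last vowel is not what conditions the rule; whether the stem ends in a vowel or a consonant is.
"bebihoh" ends in a consonant. The stems ending in a consonant (hekuh → hekuhhori, pokbibam → pokbibammori) double the final consonant and add -ori.
The other pattern: stems ending in a vowel insert -ez- after the first vowel.
So bebihoh → bebihohhori.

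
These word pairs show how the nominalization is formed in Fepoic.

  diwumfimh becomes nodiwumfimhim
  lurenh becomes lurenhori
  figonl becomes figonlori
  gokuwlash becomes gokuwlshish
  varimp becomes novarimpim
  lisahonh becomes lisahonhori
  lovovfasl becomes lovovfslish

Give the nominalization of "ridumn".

noridumnim

diwumfimh and lurenh both end in -h yet inflect differently (nodiwumfimhim, lurenhori), so the final letter is not what conditions the rule; the second-to-last letter is.
"ridumn" has second-to-last letter 'm'. The stems whose second-to-last letter is 'm' (varimp → novarimpim, diwumfimh → nodiwumfimhim) add no- … -im around the stem.
So ridumn → noridumnim.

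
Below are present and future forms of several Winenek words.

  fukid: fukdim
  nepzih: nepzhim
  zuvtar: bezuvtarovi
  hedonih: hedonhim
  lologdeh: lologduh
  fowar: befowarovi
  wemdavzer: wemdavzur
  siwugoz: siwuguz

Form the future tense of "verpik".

hedonih and lologdeh both end in -h yet inflect differently (hedonhim, lologduh), so the final letter is not what conditions the rule; the last vowel is.
"verpik" has last vowel 'i'. The stems whose last vowel is 'i' (fukid → fukdim, hedonih → hedonhim, nepzih → nepzhim) delete the last vowel and add -im.
So verpik → verpkim.

verpkim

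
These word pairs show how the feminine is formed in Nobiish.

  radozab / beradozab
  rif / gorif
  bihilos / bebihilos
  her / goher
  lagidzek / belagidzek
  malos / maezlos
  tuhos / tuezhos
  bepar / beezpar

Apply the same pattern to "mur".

gomur

her and bepar both end in -r yet inflect differently (goher, beezpar), so the final letter is not what conditions the rule; the number of vowels is.
"mur" has 1 vowel. The stems with 1 vowel (her → goher, rif → gorif) add the prefix go-.
The other patterns: stems with 2 vowels insert -ez- after the first vowel; stems with 3 vowels add the prefix be-.
So mur → gomur.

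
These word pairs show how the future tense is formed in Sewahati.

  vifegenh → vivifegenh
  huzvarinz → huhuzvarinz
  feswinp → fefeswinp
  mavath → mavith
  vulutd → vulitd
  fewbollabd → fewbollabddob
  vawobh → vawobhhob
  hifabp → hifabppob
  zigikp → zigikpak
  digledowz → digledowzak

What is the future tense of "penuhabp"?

"penuhabp" has second-to-last letter 'b'. The stems whose second-to-last letter is 'b' (fewbollabd → fewbollabddob, vawobh → vawobhhob, hifabp → hifabppob) double the final consonant and add -ob.
So penuhabp → penuhabppob.

penuhabppob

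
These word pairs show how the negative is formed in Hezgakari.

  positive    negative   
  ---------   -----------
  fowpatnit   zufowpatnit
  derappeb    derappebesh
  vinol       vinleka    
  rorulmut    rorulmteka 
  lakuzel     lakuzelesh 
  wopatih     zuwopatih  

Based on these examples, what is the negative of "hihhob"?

hihhbeka

lakuzel and vinol both end in -l yet inflect differently (lakuzelesh, vinleka), so the final letter is not what conditions the rule; the last vowel is.
"hihhob" has last vowel 'o'. The one such stem in the data (vinol → vinleka) deletes the last vowel and adds -eka (as does rorulmut), so the same rule applies.
The other patterns: stems whose last vowel is 'i' add the prefix zu-; stems whose last vowel is 'e' add -esh.
So hihhob → hihhbeka.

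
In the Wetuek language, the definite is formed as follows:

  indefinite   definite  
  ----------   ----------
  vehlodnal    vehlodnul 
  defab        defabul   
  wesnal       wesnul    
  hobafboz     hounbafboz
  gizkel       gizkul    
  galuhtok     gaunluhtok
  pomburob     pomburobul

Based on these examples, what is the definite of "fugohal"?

"fugohal" ends in -l. The stems ending in -l (gizkel → gizkul, vehlodnal → vehlodnul, wesnal → wesnul) change the last vowel to 'u'.
The other patterns: stems ending in -b add -ul; stems ending in -k or -z insert -un- after the first vowel.
So fugohal → fugohul.

fugohul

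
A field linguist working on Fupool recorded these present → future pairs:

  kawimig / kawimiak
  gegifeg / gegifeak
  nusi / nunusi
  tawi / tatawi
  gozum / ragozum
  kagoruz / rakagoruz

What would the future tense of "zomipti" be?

kawimig and nusi both have last vowel 'i' yet inflect differently (kawimiak, nunusi), so the last vowel is not what conditions the rule; the final letter is.
"zomipti" ends in -i. The stems ending in -i (nusi → nunusi, tawi → tatawi) repeat the first consonant+vowel as a prefix.
So zomipti → zozomipti.

zozomipti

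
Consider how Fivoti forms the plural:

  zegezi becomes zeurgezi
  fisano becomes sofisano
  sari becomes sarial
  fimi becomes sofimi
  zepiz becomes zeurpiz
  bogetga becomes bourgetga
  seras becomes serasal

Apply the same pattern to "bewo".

beurwo

fimi and sari both end in -i yet inflect differently (sofimi, sarial), so the final letter is not what conditions the rule; the first letter is.
"bewo" begins with b-. The one such stem in the data (bogetga → bourgetga) inserts -ur- after the first vowel (as do zepiz, zegezi), so the same rule applies.
The other patterns: stems beginning with f- add the prefix so-; stems beginning with s- add -al.
So bewo → beurwo.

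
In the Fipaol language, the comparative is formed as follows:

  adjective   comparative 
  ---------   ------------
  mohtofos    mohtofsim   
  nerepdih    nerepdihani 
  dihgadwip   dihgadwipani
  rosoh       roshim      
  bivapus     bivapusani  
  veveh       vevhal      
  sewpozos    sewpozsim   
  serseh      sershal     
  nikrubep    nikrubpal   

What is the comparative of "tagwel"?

tagwlal

"tagwel" has last vowel 'e'. The stems whose last vowel is 'e' (serseh → sershal, nikrubep → nikrubpal, veveh → vevhal) delete the last vowel and add -al.
The other patterns: stems whose last vowel is 'o' delete the last vowel and add -im; stems whose last vowel is 'i' or 'u' add -ani.
So tagwel → tagwlal.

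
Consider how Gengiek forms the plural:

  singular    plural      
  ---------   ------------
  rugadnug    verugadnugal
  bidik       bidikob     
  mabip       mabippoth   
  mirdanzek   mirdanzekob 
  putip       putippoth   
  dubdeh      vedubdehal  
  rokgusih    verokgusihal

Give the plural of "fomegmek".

bidik and putip both have last vowel 'i' yet inflect differently (bidikob, putippoth), so the last vowel is not what conditions the rule; the final letter is.
"fomegmek" ends in -k. The stems ending in -k (mirdanzek → mirdanzekob, bidik → bidikob) add -ob.
So fomegmek → fomegmekob.

fomegmekob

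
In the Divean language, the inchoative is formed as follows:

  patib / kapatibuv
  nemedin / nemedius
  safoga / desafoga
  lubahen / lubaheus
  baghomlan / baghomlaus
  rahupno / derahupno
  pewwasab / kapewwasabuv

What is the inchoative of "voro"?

nemedin and patib both have last vowel 'i' yet inflect differently (nemedius, kapatibuv), so the last vowel is not what conditions the rule; the final letter is.
"voro" ends in -o. The one such stem in the data (rahupno → derahupno) adds the prefix de-, so the same rule applies.
So voro → devoro.

devoro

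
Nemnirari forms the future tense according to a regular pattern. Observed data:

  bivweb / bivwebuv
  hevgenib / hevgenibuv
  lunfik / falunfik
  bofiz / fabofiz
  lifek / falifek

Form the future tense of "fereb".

ferebuv

hevgenib and lunfik both have last vowel 'i' yet inflect differently (hevgenibuv, falunfik), so the last vowel is not what conditions the rule; the final letter is.
"fereb" ends in -b. The stems ending in -b (bivweb → bivwebuv, hevgenib → hevgenibuv) add -uv.
The other pattern: stems ending in -k or -z add the prefix fa-.
So fereb → ferebuv.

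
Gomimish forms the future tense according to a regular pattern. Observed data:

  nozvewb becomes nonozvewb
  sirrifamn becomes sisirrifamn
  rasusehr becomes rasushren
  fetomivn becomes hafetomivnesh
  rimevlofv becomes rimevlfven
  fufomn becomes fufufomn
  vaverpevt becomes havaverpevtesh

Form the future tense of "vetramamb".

"vetramamb" has second-to-last letter 'm'. The stems whose second-to-last letter is 'm' (sirrifamn → sisirrifamn, fufomn → fufufomn) repeat the first consonant+vowel as a prefix.
The other patterns: stems whose second-to-last letter is 'v' add ha- … -esh around the stem; stems whose second-to-last letter is 'f' or 'h' delete the last vowel and add -en.
So vetramamb → vevetramamb.

vevetramamb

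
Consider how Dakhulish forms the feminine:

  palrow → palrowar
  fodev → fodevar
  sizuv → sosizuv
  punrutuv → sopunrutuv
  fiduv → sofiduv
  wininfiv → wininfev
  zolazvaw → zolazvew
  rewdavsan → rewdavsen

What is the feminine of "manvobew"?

manvobewar

fodev and sizuv both end in -v yet inflect differently (fodevar, sosizuv), so the final letter is not what conditions the rule; the last vowel is.
"manvobew" has last vowel 'e'. The one such stem in the data (fodev → fodevar) adds -ar, so the same rule applies.
The other patterns: stems whose last vowel is 'u' add the prefix so-; stems whose last vowel is 'a' or 'i' change the last vowel to 'e'.
So manvobew → manvobewar.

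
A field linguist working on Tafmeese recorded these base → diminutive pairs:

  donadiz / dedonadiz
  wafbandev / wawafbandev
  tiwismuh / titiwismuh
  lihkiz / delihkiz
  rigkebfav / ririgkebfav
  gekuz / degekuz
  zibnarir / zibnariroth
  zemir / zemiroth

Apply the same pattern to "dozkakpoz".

zemir and lihkiz both have last vowel 'i' yet inflect differently (zemiroth, delihkiz), so the last vowel is not what conditions the rule; the final letter is.
"dozkakpoz" ends in -z. The stems ending in -z (lihkiz → delihkiz, gekuz → degekuz, donadiz → dedonadiz) add the prefix de-.
The other patterns: stems ending in -r add -oth; stems ending in -h or -v repeat the first consonant+vowel as a prefix.
So dozkakpoz → dedozkakpoz.

dedozkakpoz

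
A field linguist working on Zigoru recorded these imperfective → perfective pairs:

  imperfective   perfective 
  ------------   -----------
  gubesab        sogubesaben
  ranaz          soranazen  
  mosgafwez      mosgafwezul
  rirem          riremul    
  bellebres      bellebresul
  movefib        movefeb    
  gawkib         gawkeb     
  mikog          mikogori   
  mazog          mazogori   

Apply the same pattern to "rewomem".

"rewomem" has last vowel 'e'. The stems whose last vowel is 'e' (mosgafwez → mosgafwezul, rirem → riremul, bellebres → bellebresul) add -ul.
So rewomem → rewomemul.

rewomemul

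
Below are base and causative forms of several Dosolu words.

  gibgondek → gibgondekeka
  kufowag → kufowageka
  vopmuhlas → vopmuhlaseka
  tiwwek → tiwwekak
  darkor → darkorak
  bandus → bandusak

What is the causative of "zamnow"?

gibgondek and tiwwek both end in -k yet inflect differently (gibgondekeka, tiwwekak), so the final letter is not what conditions the rule; the number of vowels is.
"zamnow" has 2 vowels. The stems with 2 vowels (tiwwek → tiwwekak, darkor → darkorak, bandus → bandusak) add -ak.
The other pattern: stems with 3 vowels add -eka.
So zamnow → zamnowak.

zamnowak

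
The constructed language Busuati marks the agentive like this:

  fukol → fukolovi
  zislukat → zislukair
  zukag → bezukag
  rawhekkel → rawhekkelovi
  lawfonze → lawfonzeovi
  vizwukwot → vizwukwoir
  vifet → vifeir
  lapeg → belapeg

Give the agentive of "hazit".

haziir

lapeg and vifet both have last vowel 'e' yet inflect differently (belapeg, vifeir), so the last vowel is not what conditions the rule; the final letter is.
"hazit" ends in -t. The stems ending in -t (vifet → vifeir, zislukat → zislukair, vizwukwot → vizwukwoir) drop the final letter and add -ir.
The other patterns: stems ending in -g add the prefix be-; stems ending in -e or -l add -ovi.
So hazit → haziir.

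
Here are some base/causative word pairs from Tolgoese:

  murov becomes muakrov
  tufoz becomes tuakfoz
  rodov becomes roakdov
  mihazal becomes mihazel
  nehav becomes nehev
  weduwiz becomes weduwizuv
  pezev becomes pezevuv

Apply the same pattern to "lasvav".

lasvev

murov and nehav both end in -v yet inflect differently (muakrov, nehev), so the final letter is not what conditions the rule; the last vowel is.
"lasvav" has last vowel 'a'. The stems whose last vowel is 'a' (mihazal → mihazel, nehav → nehev) change the last vowel to 'e'.
The other patterns: stems whose last vowel is 'o' insert -ak- after the first vowel; stems whose last vowel is 'e' or 'i' add -uv.
So lasvav → lasvev.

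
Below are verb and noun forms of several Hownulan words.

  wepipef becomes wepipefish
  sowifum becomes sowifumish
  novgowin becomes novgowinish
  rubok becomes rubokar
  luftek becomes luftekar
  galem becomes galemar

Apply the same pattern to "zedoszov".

zedoszovish

sowifum and galem both end in -m yet inflect differently (sowifumish, galemar), so the final letter is not what conditions the rule; the number of vowels is.
"zedoszov" has 3 vowels. The stems with 3 vowels (wepipef → wepipefish, sowifum → sowifumish, novgowin → novgowinish) add -ish.
The other pattern: stems with 2 vowels add -ar.
So zedoszov → zedoszovish.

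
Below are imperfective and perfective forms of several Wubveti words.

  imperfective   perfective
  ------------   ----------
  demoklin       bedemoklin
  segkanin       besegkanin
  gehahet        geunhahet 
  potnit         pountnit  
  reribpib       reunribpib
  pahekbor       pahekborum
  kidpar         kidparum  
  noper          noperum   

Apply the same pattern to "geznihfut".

demoklin and potnit both have last vowel 'i' yet inflect differently (bedemoklin, pountnit), so the last vowel is not what conditions the rule; the final letter is.
"geznihfut" ends in -t. The stems ending in -t (gehahet → geunhahet, potnit → pountnit) insert -un- after the first vowel.
The other patterns: stems ending in -n add the prefix be-; stems ending in -r add -um.
So geznihfut → geunznihfut.

geunznihfut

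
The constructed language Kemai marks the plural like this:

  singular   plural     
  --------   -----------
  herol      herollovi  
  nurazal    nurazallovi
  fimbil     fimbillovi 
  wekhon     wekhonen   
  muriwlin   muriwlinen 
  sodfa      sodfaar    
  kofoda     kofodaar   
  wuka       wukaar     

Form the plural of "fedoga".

fedogaar

"fedoga" ends in -a. The stems ending in -a (sodfa → sodfaar, kofoda → kofodaar, wuka → wukaar) add -ar.
So fedoga → fedogaar.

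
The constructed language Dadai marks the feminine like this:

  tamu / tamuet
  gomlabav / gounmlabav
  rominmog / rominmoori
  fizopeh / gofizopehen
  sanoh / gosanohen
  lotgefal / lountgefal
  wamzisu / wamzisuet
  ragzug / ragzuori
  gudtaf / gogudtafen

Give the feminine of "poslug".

posluori

"poslug" ends in -g. The stems ending in -g (ragzug → ragzuori, rominmog → rominmoori) drop the final letter and add -ori.
So poslug → posluori.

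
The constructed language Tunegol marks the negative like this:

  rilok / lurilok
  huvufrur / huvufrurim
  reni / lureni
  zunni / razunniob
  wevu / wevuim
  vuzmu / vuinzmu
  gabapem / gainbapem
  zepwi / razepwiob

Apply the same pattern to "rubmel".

zunni and reni both end in -i yet inflect differently (razunniob, lureni), so the final letter is not what conditions the rule; the first letter is.
"rubmel" begins with r-. The stems beginning with r- (reni → lureni, rilok → lurilok) add the prefix lu-.
So rubmel → lurubmel.

lurubmel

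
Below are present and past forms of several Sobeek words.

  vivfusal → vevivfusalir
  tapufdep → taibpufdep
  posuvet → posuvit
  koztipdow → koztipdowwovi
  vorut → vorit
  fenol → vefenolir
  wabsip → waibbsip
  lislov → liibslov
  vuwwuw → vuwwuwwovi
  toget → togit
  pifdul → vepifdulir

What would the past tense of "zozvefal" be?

"zozvefal" ends in -l. The stems ending in -l (vivfusal → vevivfusalir, fenol → vefenolir, pifdul → vepifdulir) add ve- … -ir around the stem.
The other patterns: stems ending in -w double the final consonant and add -ovi; stems ending in -p or -v insert -ib- after the first vowel; stems ending in -t change the last vowel to 'i'.
So zozvefal → vezozvefalir.

vezozvefalir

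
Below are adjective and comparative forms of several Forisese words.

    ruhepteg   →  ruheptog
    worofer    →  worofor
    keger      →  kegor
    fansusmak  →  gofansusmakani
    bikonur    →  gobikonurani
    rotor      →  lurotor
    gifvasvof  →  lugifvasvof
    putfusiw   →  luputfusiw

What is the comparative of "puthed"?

puthod

worofer and bikonur both end in -r yet inflect differently (worofor, gobikonurani), so the final letter is not what conditions the rule; the last vowel is.
"puthed" has last vowel 'e'. The stems whose last vowel is 'e' (ruhepteg → ruheptog, worofer → worofor, keger → kegor) change the last vowel to 'o'.
The other patterns: stems whose last vowel is 'a' or 'u' add go- … -ani around the stem; stems whose last vowel is 'i' or 'o' add the prefix lu-.
So puthed → puthod.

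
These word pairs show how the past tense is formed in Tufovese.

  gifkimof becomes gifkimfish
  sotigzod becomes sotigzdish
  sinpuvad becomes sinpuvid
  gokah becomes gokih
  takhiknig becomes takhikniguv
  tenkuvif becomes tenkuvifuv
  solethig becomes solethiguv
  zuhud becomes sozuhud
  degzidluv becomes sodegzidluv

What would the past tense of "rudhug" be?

sotigzod and sinpuvad both end in -d yet inflect differently (sotigzdish, sinpuvid), so the final letter is not what conditions the rule; the last vowel is.
"rudhug" has last vowel 'u'. The stems whose last vowel is 'u' (zuhud → sozuhud, degzidluv → sodegzidluv) add the prefix so-.
The other patterns: stems whose last vowel is 'o' delete the last vowel and add -ish; stems whose last vowel is 'a' change the last vowel to 'i'; stems whose last vowel is 'i' add -uv.
So rudhug → sorudhug.

sorudhug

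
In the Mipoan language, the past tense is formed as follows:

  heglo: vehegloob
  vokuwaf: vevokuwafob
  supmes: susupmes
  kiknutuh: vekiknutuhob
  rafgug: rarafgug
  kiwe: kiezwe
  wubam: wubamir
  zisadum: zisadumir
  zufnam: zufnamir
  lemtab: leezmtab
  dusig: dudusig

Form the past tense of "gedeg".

gegedeg

"gedeg" ends in -g. The stems ending in -g (dusig → dudusig, rafgug → rarafgug) repeat the first consonant+vowel as a prefix.
The other patterns: stems ending in -m add -ir; stems ending in -b or -e insert -ez- after the first vowel; stems ending in -f, -h or -o add ve- … -ob around the stem.
So gedeg → gegedeg.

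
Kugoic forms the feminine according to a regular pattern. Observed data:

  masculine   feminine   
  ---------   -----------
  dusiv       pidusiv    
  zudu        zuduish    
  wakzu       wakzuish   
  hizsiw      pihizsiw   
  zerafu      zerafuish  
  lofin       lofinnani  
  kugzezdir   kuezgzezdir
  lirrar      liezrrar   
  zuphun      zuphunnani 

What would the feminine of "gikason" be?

wakzu and zuphun both have last vowel 'u' yet inflect differently (wakzuish, zuphunnani), so the last vowel is not what conditions the rule; the final letter is.
"gikason" ends in -n. The stems ending in -n (zuphun → zuphunnani, lofin → lofinnani) double the final consonant and add -ani.
The other patterns: stems ending in -u add -ish; stems ending in -r insert -ez- after the first vowel; stems ending in -v or -w add the prefix pi-.
So gikason → gikasonnani.

gikasonnani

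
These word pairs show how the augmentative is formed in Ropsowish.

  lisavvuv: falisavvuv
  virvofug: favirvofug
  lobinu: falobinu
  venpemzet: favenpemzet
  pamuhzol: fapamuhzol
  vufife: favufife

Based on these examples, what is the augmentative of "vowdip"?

favowdip

Every pair shown (lisavvuv → falisavvuv, virvofug → favirvofug, lobinu → falobinu, …) follows the same rule: add the prefix fa-.
So vowdip → favowdip.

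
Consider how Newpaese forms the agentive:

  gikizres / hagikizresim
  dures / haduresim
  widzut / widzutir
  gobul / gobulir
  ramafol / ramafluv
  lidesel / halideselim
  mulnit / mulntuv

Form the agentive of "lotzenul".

lotzenulir

gobul and lidesel both end in -l yet inflect differently (gobulir, halideselim), so the final letter is not what conditions the rule; the last vowel is.
"lotzenul" has last vowel 'u'. The stems whose last vowel is 'u' (gobul → gobulir, widzut → widzutir) add -ir.
The other patterns: stems whose last vowel is 'e' add ha- … -im around the stem; stems whose last vowel is 'i' or 'o' delete the last vowel and add -uv.
So lotzenul → lotzenulir.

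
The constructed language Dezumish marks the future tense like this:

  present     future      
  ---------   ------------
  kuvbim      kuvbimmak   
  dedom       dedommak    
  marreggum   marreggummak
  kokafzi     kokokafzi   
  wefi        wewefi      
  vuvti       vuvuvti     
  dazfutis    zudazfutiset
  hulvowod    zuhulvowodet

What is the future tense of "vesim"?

kuvbim and kokafzi both have last vowel 'i' yet inflect differently (kuvbimmak, kokokafzi), so the last vowel is not what conditions the rule; the final letter is.
"vesim" ends in -m. The stems ending in -m (kuvbim → kuvbimmak, dedom → dedommak, marreggum → marreggummak) double the final consonant and add -ak.
So vesim → vesimmak.

vesimmak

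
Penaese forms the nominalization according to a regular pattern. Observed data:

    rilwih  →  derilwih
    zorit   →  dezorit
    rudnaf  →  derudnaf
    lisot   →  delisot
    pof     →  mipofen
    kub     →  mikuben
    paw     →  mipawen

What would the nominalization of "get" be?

migeten

rudnaf and pof both end in -f yet inflect differently (derudnaf, mipofen), so the final letter is not what conditions the rule; the number of vowels is.
"get" has 1 vowel. The stems with 1 vowel (pof → mipofen, kub → mikuben, paw → mipawen) add mi- … -en around the stem.
So get → migeten.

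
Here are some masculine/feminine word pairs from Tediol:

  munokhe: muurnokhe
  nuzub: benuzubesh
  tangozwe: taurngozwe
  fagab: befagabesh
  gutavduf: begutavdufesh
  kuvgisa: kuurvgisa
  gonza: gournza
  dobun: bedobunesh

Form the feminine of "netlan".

benetlanesh

fagab and gonza both have last vowel 'a' yet inflect differently (befagabesh, gournza), so the last vowel is not what conditions the rule; whether the stem ends in a vowel or a consonant is.
"netlan" ends in a consonant. The stems ending in a consonant (fagab → befagabesh, gutavduf → begutavdufesh, nuzub → benuzubesh) add be- … -esh around the stem.
So netlan → benetlanesh.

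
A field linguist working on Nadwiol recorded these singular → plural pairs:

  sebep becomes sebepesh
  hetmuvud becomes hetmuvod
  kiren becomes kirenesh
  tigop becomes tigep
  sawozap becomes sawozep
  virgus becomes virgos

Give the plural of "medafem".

sebep and sawozap both end in -p yet inflect differently (sebepesh, sawozep), so the final letter is not what conditions the rule; the last vowel is.
"medafem" has last vowel 'e'. The stems whose last vowel is 'e' (kiren → kirenesh, sebep → sebepesh) add -esh.
So medafem → medafemesh.

medafemesh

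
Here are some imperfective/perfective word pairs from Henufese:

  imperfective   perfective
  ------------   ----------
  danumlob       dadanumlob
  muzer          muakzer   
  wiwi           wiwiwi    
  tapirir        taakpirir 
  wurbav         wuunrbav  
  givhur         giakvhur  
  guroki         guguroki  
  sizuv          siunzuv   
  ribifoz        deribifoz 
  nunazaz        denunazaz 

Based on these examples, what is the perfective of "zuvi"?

zuzuvi

"zuvi" ends in -i. The stems ending in -i (wiwi → wiwiwi, guroki → guguroki) repeat the first consonant+vowel as a prefix.
So zuvi → zuzuvi.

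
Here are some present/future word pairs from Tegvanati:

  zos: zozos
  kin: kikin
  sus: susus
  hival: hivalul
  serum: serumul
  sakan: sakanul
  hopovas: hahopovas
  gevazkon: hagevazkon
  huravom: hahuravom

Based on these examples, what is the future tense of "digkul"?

digkulul

kin and sakan both end in -n yet inflect differently (kikin, sakanul), so the final letter is not what conditions the rule; the number of vowels is.
"digkul" has 2 vowels. The stems with 2 vowels (hival → hivalul, serum → serumul, sakan → sakanul) add -ul.
The other patterns: stems with 1 vowel repeat the first consonant+vowel as a prefix; stems with 3 vowels add the prefix ha-.
So digkul → digkulul.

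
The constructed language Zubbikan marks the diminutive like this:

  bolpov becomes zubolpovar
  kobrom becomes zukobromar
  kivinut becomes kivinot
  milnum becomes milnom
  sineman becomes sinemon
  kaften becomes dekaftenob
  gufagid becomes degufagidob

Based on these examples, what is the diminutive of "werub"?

"werub" has last vowel 'u'. The stems whose last vowel is 'u' (kivinut → kivinot, milnum → milnom) change the last vowel to 'o'.
So werub → werob.

werob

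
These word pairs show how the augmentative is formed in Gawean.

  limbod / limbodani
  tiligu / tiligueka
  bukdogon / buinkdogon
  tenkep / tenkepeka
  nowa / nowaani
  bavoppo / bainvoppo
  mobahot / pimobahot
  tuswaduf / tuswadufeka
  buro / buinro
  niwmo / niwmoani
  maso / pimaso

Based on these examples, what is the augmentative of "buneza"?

buinneza

buro and maso both end in -o yet inflect differently (buinro, pimaso), so the final letter is not what conditions the rule; the first letter is.
"buneza" begins with b-. The stems beginning with b- (bukdogon → buinkdogon, buro → buinro, bavoppo → bainvoppo) insert -in- after the first vowel.
So buneza → buinneza.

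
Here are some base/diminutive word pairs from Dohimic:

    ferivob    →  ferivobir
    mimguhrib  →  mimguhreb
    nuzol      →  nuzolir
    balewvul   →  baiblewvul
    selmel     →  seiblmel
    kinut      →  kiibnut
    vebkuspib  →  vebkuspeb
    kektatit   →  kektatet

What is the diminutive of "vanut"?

vaibnut

mimguhrib and ferivob both end in -b yet inflect differently (mimguhreb, ferivobir), so the final letter is not what conditions the rule; the last vowel is.
"vanut" has last vowel 'u'. The stems whose last vowel is 'u' (balewvul → baiblewvul, kinut → kiibnut) insert -ib- after the first vowel.
The other patterns: stems whose last vowel is 'i' change the last vowel to 'e'; stems whose last vowel is 'o' add -ir.
So vanut → vaibnut.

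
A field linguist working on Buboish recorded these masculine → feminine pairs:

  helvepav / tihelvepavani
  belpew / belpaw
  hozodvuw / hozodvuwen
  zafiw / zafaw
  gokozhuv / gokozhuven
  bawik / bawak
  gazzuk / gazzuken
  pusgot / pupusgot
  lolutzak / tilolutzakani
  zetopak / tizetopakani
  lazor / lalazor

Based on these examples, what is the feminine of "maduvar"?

gazzuk and zetopak both end in -k yet inflect differently (gazzuken, tizetopakani), so the final letter is not what conditions the rule; the last vowel is.
"maduvar" has last vowel 'a'. The stems whose last vowel is 'a' (zetopak → tizetopakani, helvepav → tihelvepavani, lolutzak → tilolutzakani) add ti- … -ani around the stem.
So maduvar → timaduvarani.

timaduvarani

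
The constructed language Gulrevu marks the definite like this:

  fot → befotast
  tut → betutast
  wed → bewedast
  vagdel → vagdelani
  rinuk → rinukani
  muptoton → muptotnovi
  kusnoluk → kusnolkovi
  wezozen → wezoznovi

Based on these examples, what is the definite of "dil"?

rinuk and kusnoluk both end in -k yet inflect differently (rinukani, kusnolkovi), so the final letter is not what conditions the rule; the number of vowels is.
"dil" has 1 vowel. The stems with 1 vowel (fot → befotast, tut → betutast, wed → bewedast) add be- … -ast around the stem.
The other patterns: stems with 2 vowels add -ani; stems with 3 vowels delete the last vowel and add -ovi.
So dil → bedilast.

bedilast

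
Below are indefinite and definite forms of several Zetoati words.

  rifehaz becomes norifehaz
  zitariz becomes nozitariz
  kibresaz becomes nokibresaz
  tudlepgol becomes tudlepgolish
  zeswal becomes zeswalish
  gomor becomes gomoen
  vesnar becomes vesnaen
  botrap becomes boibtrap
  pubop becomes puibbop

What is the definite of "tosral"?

"tosral" ends in -l. The stems ending in -l (tudlepgol → tudlepgolish, zeswal → zeswalish) add -ish.
The other patterns: stems ending in -z add the prefix no-; stems ending in -r drop the final letter and add -en; stems ending in -p insert -ib- after the first vowel.
So tosral → tosralish.

tosralish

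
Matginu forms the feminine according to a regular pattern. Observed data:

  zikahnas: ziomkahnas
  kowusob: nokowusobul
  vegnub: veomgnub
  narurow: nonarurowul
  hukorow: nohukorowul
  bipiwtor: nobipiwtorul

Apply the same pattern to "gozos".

"gozos" has last vowel 'o'. The stems whose last vowel is 'o' (kowusob → nokowusobul, narurow → nonarurowul, hukorow → nohukorowul) add no- … -ul around the stem.
The other pattern: stems whose last vowel is 'a' or 'u' insert -om- after the first vowel.
So gozos → nogozosul.

nogozosul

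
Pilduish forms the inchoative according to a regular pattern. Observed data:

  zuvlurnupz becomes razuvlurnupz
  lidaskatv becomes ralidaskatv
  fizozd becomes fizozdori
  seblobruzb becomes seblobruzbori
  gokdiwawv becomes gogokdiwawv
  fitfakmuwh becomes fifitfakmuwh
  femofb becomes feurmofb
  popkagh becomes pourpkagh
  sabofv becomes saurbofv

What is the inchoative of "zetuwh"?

lidaskatv and gokdiwawv both end in -v yet inflect differently (ralidaskatv, gogokdiwawv), so the final letter is not what conditions the rule; the second-to-last letter is.
"zetuwh" has second-to-last letter 'w'. The stems whose second-to-last letter is 'w' (gokdiwawv → gogokdiwawv, fitfakmuwh → fifitfakmuwh) repeat the first consonant+vowel as a prefix.
The other patterns: stems whose second-to-last letter is 'p' or 't' add the prefix ra-; stems whose second-to-last letter is 'z' add -ori; stems whose second-to-last letter is 'f' or 'g' insert -ur- after the first vowel.
So zetuwh → zezetuwh.

zezetuwh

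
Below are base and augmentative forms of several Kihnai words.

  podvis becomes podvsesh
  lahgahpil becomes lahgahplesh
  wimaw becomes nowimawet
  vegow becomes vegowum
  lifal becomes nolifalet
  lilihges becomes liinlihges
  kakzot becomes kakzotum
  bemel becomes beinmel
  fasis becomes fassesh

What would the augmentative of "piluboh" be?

pilubohum

bemel and lahgahpil both end in -l yet inflect differently (beinmel, lahgahplesh), so the final letter is not what conditions the rule; the last vowel is.
"piluboh" has last vowel 'o'. The stems whose last vowel is 'o' (vegow → vegowum, kakzot → kakzotum) add -um.
The other patterns: stems whose last vowel is 'e' insert -in- after the first vowel; stems whose last vowel is 'i' delete the last vowel and add -esh; stems whose last vowel is 'a' add no- … -et around the stem.
So piluboh → pilubohum.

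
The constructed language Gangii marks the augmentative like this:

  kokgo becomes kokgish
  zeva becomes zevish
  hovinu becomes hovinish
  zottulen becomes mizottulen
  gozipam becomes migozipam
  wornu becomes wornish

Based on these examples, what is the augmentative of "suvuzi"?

suvuzish

zeva and gozipam both have last vowel 'a' yet inflect differently (zevish, migozipam), so the last vowel is not what conditions the rule; whether the stem ends in a vowel or a consonant is.
"suvuzi" ends in a vowel. The stems ending in a vowel (kokgo → kokgish, zeva → zevish, hovinu → hovinish) drop the final letter and add -ish.
The other pattern: stems ending in a consonant add the prefix mi-.
So suvuzi → suvuzish.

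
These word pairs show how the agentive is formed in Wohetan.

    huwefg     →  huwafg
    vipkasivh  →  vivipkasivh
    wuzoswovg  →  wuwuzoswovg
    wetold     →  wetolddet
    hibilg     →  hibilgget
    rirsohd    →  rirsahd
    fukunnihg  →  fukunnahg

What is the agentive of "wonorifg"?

wuzoswovg and hibilg both end in -g yet inflect differently (wuwuzoswovg, hibilgget), so the final letter is not what conditions the rule; the second-to-last letter is.
"wonorifg" has second-to-last letter 'f'. The one such stem in the data (huwefg → huwafg) changes the last vowel to 'a' (as do rirsohd, fukunnihg), so the same rule applies.
The other patterns: stems whose second-to-last letter is 'v' repeat the first consonant+vowel as a prefix; stems whose second-to-last letter is 'l' double the final consonant and add -et.
So wonorifg → wonorafg.

wonorafg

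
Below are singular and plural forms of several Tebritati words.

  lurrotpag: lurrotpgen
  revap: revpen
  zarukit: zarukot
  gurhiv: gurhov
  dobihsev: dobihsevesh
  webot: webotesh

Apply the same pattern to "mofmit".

mofmot

gurhiv and dobihsev both end in -v yet inflect differently (gurhov, dobihsevesh), so the final letter is not what conditions the rule; the last vowel is.
"mofmit" has last vowel 'i'. The stems whose last vowel is 'i' (zarukit → zarukot, gurhiv → gurhov) change the last vowel to 'o'.
So mofmit → mofmot.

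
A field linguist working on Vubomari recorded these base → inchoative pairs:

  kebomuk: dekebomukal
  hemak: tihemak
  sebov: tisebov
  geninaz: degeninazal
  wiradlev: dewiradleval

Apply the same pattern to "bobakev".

kebomuk and hemak both end in -k yet inflect differently (dekebomukal, tihemak), so the final letter is not what conditions the rule; the number of vowels is.
"bobakev" has 3 vowels. The stems with 3 vowels (kebomuk → dekebomukal, wiradlev → dewiradleval, geninaz → degeninazal) add de- … -al around the stem.
The other pattern: stems with 2 vowels add the prefix ti-.
So bobakev → debobakeval.

debobakeval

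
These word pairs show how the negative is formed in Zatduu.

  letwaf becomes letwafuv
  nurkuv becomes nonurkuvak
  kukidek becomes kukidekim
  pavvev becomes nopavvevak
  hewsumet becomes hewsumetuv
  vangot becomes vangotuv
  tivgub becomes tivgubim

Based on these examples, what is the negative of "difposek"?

pavvev and hewsumet both have last vowel 'e' yet inflect differently (nopavvevak, hewsumetuv), so the last vowel is not what conditions the rule; the final letter is.
"difposek" ends in -k. The one such stem in the data (kukidek → kukidekim) adds -im, so the same rule applies.
The other patterns: stems ending in -v add no- … -ak around the stem; stems ending in -f or -t add -uv.
So difposek → difposekim.

difposekim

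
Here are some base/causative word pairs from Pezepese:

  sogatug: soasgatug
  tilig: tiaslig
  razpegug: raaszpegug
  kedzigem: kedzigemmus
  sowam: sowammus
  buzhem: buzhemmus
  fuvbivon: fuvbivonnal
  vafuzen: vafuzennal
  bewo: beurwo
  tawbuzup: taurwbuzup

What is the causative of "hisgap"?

kedzigem and vafuzen both have last vowel 'e' yet inflect differently (kedzigemmus, vafuzennal), so the last vowel is not what conditions the rule; the final letter is.
"hisgap" ends in -p. The one such stem in the data (tawbuzup → taurwbuzup) inserts -ur- after the first vowel (as does bewo), so the same rule applies.
So hisgap → hiursgap.

hiursgap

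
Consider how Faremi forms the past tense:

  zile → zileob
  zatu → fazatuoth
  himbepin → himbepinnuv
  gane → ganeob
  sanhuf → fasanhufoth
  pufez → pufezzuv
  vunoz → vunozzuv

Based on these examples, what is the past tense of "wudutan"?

wudutannuv

pufez and zile both have last vowel 'e' yet inflect differently (pufezzuv, zileob), so the last vowel is not what conditions the rule; the final letter is.
"wudutan" ends in -n. The one such stem in the data (himbepin → himbepinnuv) doubles the final consonant and adds -uv (as do pufez, vunoz), so the same rule applies.
The other patterns: stems ending in -e add -ob; stems ending in -f or -u add fa- … -oth around the stem.
So wudutan → wudutannuv.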